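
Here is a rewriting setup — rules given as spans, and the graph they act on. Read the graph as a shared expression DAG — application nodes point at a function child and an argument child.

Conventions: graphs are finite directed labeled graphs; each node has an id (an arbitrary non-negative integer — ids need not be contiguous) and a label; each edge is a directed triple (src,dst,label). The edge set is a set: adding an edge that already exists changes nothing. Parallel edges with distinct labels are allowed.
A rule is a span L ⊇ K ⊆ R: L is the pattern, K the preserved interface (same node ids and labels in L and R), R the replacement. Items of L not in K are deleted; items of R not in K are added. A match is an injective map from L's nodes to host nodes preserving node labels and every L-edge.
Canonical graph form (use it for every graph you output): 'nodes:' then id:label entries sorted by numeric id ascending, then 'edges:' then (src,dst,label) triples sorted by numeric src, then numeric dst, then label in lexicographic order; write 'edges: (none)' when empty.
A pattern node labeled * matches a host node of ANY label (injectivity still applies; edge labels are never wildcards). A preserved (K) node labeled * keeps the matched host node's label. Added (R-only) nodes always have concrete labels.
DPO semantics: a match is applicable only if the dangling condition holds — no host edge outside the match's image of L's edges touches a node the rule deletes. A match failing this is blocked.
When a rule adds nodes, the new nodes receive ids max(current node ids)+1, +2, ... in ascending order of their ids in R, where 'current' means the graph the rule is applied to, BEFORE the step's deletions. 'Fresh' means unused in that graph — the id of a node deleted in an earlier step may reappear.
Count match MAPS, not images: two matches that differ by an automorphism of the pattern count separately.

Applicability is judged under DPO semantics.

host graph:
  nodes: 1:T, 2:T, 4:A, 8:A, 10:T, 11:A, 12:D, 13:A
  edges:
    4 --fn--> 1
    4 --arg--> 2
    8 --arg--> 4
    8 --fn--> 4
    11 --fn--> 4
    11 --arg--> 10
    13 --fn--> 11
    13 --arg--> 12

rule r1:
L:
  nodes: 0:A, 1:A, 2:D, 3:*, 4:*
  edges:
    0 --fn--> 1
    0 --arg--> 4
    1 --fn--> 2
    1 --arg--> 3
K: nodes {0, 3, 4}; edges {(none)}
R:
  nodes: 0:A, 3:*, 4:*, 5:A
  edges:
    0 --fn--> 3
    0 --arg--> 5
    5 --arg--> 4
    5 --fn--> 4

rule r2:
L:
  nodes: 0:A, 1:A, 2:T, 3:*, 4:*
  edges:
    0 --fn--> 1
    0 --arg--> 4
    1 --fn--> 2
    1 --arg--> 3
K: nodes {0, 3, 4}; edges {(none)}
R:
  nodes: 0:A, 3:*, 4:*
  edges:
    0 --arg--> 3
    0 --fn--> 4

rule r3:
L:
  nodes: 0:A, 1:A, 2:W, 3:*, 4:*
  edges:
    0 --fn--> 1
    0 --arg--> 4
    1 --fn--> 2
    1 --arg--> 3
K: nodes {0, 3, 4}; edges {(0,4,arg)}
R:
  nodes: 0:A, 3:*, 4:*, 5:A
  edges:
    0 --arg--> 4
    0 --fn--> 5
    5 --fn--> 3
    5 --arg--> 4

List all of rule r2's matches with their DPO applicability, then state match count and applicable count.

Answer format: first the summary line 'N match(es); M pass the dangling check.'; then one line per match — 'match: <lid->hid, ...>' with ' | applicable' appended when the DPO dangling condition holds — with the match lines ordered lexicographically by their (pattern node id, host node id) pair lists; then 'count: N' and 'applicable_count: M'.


1 match(es); 0 pass the dangling check.
match: 0->11, 1->4, 2->1, 3->2, 4->10
count: 1
applicable_count: 0


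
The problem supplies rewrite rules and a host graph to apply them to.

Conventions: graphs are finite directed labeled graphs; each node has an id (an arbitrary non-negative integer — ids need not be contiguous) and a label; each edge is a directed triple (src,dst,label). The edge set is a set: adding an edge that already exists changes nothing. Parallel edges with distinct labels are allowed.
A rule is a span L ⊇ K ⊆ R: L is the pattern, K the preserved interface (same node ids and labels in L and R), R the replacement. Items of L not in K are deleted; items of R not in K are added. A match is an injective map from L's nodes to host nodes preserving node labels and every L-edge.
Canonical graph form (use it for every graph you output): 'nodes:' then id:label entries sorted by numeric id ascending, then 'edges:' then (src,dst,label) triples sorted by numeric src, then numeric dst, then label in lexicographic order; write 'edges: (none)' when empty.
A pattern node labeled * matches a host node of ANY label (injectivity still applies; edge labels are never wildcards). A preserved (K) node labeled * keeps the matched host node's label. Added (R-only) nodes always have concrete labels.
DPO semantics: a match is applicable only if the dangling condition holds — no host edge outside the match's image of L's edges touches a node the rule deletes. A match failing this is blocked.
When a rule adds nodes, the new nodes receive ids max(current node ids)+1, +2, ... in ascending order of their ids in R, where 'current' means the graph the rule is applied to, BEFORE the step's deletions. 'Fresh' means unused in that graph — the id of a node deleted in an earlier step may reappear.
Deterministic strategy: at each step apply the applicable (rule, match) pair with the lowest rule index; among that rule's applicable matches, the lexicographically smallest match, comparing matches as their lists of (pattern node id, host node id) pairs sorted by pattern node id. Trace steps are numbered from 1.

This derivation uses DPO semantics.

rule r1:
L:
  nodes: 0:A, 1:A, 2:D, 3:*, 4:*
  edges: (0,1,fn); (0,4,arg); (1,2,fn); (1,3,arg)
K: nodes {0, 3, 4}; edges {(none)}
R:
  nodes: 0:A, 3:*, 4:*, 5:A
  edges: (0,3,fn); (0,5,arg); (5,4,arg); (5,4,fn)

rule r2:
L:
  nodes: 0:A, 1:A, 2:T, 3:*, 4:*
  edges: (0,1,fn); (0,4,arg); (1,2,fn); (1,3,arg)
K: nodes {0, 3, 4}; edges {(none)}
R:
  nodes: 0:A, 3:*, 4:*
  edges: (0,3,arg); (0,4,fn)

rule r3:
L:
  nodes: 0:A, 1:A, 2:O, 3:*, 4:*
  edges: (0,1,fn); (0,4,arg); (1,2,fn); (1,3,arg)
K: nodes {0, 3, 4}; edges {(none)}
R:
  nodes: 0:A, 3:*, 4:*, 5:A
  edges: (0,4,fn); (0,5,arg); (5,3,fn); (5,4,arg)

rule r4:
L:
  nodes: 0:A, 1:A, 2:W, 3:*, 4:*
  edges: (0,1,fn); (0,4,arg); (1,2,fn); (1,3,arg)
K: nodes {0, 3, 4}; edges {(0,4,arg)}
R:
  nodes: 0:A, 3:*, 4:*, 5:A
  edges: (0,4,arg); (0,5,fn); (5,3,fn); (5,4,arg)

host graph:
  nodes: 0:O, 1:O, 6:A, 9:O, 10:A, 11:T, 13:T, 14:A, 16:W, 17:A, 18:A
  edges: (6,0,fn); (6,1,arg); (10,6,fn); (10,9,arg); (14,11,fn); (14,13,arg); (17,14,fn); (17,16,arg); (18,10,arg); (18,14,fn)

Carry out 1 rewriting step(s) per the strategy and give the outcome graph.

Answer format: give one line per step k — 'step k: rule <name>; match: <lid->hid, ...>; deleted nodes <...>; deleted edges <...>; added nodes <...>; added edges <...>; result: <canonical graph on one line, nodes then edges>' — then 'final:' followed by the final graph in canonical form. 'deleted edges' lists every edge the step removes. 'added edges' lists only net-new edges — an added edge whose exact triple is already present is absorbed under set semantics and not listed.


step 1: rule r3; match: 0->10, 1->6, 2->0, 3->1, 4->9; deleted nodes 0, 6; deleted edges (6,0,fn); (6,1,arg); (10,6,fn); (10,9,arg); added nodes 19; added edges (10,9,fn); (10,19,arg); (19,1,fn); (19,9,arg); result: nodes: 1:O, 9:O, 10:A, 11:T, 13:T, 14:A, 16:W, 17:A, 18:A, 19:A edges: (10,9,fn); (10,19,arg); (14,11,fn); (14,13,arg); (17,14,fn); (17,16,arg); (18,10,arg); (18,14,fn); (19,1,fn); (19,9,arg)
final:
nodes: 1:O, 9:O, 10:A, 11:T, 13:T, 14:A, 16:W, 17:A, 18:A, 19:A
edges: (10,9,fn); (10,19,arg); (14,11,fn); (14,13,arg); (17,14,fn); (17,16,arg); (18,10,arg); (18,14,fn); (19,1,fn); (19,9,arg)


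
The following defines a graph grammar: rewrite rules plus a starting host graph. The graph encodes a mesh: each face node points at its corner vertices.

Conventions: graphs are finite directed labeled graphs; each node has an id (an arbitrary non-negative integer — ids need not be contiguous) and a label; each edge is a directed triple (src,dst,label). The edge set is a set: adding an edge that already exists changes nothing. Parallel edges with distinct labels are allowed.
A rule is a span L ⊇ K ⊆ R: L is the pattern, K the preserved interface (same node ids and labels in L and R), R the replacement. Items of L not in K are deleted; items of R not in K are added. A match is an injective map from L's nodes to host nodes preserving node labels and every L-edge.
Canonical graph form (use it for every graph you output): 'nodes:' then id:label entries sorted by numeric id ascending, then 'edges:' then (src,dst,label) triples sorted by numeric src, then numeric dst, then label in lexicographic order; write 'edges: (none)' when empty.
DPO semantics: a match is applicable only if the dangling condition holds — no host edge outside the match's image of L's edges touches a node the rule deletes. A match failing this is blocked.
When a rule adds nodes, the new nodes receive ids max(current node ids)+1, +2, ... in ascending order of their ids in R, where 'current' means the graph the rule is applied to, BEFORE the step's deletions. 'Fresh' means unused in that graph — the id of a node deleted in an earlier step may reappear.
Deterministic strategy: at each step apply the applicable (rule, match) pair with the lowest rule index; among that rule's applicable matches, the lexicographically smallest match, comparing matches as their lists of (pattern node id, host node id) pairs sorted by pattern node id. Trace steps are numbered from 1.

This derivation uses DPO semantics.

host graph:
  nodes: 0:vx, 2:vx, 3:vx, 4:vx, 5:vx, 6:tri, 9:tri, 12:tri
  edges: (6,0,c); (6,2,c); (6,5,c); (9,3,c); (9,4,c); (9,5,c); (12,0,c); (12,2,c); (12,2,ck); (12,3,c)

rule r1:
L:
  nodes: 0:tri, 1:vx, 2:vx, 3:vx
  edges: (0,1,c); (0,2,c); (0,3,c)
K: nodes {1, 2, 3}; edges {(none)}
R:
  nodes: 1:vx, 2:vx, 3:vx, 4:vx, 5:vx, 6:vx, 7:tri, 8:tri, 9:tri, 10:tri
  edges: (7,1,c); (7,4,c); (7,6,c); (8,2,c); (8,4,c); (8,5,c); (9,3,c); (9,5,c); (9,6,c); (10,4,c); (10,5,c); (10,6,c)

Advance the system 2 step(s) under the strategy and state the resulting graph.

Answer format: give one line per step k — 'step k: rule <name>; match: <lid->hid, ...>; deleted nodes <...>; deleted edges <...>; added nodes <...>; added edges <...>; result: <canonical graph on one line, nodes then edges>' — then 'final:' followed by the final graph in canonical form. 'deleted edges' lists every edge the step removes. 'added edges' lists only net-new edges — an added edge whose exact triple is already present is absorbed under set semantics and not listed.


step 1: rule r1; match: 0->6, 1->0, 2->2, 3->5; deleted nodes 6; deleted edges (6,0,c); (6,2,c); (6,5,c); added nodes 13, 14, 15, 16, 17, 18, 19; added edges (16,0,c); (16,13,c); (16,15,c); (17,2,c); (17,13,c); (17,14,c); (18,5,c); (18,14,c); (18,15,c); (19,13,c); (19,14,c); (19,15,c); result: nodes: 0:vx, 2:vx, 3:vx, 4:vx, 5:vx, 9:tri, 12:tri, 13:vx, 14:vx, 15:vx, 16:tri, 17:tri, 18:tri, 19:tri edges: (9,3,c); (9,4,c); (9,5,c); (12,0,c); (12,2,c); (12,2,ck); (12,3,c); (16,0,c); (16,13,c); (16,15,c); (17,2,c); (17,13,c); (17,14,c); (18,5,c); (18,14,c); (18,15,c); (19,13,c); (19,14,c); (19,15,c)
step 2: rule r1; match: 0->9, 1->3, 2->4, 3->5; deleted nodes 9; deleted edges (9,3,c); (9,4,c); (9,5,c); added nodes 20, 21, 22, 23, 24, 25, 26; added edges (23,3,c); (23,20,c); (23,22,c); (24,4,c); (24,20,c); (24,21,c); (25,5,c); (25,21,c); (25,22,c); (26,20,c); (26,21,c); (26,22,c); result: nodes: 0:vx, 2:vx, 3:vx, 4:vx, 5:vx, 12:tri, 13:vx, 14:vx, 15:vx, 16:tri, 17:tri, 18:tri, 19:tri, 20:vx, 21:vx, 22:vx, 23:tri, 24:tri, 25:tri, 26:tri edges: (12,0,c); (12,2,c); (12,2,ck); (12,3,c); (16,0,c); (16,13,c); (16,15,c); (17,2,c); (17,13,c); (17,14,c); (18,5,c); (18,14,c); (18,15,c); (19,13,c); (19,14,c); (19,15,c); (23,3,c); (23,20,c); (23,22,c); (24,4,c); (24,20,c); (24,21,c); (25,5,c); (25,21,c); (25,22,c); (26,20,c); (26,21,c); (26,22,c)
final:
nodes: 0:vx, 2:vx, 3:vx, 4:vx, 5:vx, 12:tri, 13:vx, 14:vx, 15:vx, 16:tri, 17:tri, 18:tri, 19:tri, 20:vx, 21:vx, 22:vx, 23:tri, 24:tri, 25:tri, 26:tri
edges: (12,0,c); (12,2,c); (12,2,ck); (12,3,c); (16,0,c); (16,13,c); (16,15,c); (17,2,c); (17,13,c); (17,14,c); (18,5,c); (18,14,c); (18,15,c); (19,13,c); (19,14,c); (19,15,c); (23,3,c); (23,20,c); (23,22,c); (24,4,c); (24,20,c); (24,21,c); (25,5,c); (25,21,c); (25,22,c); (26,20,c); (26,21,c); (26,22,c)


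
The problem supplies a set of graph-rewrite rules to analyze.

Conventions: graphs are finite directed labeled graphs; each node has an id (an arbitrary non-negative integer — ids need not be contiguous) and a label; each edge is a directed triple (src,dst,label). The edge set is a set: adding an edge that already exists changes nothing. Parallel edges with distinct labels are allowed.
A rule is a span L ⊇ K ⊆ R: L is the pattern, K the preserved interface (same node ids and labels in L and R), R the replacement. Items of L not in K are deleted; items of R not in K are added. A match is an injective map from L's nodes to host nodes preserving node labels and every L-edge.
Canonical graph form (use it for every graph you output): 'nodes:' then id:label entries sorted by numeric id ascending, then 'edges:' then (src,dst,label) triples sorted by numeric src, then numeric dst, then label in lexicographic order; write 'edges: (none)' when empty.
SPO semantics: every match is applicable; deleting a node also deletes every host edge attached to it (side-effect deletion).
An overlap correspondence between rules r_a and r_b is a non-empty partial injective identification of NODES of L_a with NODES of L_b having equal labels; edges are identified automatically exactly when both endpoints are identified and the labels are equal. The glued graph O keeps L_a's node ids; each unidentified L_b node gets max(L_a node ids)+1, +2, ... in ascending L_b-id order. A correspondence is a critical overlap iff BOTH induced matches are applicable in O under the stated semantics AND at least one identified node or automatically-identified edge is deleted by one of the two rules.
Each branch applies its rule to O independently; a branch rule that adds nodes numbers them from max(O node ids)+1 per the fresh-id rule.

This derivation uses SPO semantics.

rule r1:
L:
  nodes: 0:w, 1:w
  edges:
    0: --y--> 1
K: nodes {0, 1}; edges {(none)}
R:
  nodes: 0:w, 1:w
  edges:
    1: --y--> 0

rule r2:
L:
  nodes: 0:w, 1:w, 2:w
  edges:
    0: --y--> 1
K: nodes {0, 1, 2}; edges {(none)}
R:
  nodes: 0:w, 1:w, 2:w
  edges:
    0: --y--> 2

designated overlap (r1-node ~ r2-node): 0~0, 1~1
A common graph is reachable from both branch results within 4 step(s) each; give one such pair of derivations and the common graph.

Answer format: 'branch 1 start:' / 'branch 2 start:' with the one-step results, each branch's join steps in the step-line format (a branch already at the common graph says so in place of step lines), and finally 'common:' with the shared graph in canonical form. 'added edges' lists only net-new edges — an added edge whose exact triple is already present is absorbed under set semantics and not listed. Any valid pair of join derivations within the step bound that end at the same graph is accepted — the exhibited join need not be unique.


branch 1 start:
nodes: 0:w, 1:w, 2:w
edges: (1,0,y)
branch 2 start:
nodes: 0:w, 1:w, 2:w
edges: (0,2,y)
branch 1 step 1: rule r1; match: 0->1, 1->0; deleted nodes (none); deleted edges (1,0,y); added nodes (none); added edges (0,1,y); result: nodes: 0:w, 1:w, 2:w edges: (0,1,y)
branch 2 step 1: rule r2; match: 0->0, 1->2, 2->1; deleted nodes (none); deleted edges (0,2,y); added nodes (none); added edges (0,1,y); result: nodes: 0:w, 1:w, 2:w edges: (0,1,y)
common:
nodes: 0:w, 1:w, 2:w
edges: (0,1,y)


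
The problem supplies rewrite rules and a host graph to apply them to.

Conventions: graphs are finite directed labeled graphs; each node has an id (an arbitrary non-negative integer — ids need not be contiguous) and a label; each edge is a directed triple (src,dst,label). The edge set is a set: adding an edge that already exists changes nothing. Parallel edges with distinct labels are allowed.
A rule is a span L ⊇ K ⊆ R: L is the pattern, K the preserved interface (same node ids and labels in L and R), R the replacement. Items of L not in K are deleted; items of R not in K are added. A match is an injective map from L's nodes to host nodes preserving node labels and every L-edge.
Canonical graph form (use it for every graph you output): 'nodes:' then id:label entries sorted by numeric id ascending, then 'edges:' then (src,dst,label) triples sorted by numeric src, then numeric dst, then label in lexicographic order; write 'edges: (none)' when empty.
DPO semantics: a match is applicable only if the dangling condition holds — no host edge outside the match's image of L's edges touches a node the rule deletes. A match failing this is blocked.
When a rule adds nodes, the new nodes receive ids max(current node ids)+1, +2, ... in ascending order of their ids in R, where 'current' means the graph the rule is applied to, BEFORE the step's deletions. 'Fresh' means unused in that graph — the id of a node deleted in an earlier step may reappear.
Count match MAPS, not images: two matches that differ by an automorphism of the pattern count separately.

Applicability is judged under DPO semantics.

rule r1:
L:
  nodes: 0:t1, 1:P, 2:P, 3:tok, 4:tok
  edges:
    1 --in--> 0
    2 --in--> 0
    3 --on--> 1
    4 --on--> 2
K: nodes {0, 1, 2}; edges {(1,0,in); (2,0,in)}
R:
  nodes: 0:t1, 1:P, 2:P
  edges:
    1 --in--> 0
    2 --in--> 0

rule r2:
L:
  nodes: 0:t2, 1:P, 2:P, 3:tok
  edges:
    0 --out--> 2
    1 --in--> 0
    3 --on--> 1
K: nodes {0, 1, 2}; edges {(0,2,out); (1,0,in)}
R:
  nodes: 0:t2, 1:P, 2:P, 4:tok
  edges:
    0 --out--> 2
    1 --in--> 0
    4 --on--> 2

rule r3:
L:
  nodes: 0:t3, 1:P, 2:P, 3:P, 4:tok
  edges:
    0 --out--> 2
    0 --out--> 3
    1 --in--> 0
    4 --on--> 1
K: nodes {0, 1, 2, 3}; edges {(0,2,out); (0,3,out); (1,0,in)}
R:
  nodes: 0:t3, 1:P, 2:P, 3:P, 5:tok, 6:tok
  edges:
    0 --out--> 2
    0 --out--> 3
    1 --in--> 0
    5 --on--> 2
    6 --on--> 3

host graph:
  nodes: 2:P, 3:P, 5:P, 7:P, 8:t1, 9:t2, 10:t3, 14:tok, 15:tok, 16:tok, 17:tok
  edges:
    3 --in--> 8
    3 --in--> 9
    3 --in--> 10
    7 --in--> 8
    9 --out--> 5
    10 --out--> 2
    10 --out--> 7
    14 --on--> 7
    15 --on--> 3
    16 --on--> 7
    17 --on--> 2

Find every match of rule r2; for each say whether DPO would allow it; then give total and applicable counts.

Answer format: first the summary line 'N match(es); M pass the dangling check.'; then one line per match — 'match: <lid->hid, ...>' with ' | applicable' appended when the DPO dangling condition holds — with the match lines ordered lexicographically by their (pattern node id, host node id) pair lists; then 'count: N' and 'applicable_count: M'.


1 match(es); 1 pass the dangling check.
match: 0->9, 1->3, 2->5, 3->15 | applicable
count: 1
applicable_count: 1


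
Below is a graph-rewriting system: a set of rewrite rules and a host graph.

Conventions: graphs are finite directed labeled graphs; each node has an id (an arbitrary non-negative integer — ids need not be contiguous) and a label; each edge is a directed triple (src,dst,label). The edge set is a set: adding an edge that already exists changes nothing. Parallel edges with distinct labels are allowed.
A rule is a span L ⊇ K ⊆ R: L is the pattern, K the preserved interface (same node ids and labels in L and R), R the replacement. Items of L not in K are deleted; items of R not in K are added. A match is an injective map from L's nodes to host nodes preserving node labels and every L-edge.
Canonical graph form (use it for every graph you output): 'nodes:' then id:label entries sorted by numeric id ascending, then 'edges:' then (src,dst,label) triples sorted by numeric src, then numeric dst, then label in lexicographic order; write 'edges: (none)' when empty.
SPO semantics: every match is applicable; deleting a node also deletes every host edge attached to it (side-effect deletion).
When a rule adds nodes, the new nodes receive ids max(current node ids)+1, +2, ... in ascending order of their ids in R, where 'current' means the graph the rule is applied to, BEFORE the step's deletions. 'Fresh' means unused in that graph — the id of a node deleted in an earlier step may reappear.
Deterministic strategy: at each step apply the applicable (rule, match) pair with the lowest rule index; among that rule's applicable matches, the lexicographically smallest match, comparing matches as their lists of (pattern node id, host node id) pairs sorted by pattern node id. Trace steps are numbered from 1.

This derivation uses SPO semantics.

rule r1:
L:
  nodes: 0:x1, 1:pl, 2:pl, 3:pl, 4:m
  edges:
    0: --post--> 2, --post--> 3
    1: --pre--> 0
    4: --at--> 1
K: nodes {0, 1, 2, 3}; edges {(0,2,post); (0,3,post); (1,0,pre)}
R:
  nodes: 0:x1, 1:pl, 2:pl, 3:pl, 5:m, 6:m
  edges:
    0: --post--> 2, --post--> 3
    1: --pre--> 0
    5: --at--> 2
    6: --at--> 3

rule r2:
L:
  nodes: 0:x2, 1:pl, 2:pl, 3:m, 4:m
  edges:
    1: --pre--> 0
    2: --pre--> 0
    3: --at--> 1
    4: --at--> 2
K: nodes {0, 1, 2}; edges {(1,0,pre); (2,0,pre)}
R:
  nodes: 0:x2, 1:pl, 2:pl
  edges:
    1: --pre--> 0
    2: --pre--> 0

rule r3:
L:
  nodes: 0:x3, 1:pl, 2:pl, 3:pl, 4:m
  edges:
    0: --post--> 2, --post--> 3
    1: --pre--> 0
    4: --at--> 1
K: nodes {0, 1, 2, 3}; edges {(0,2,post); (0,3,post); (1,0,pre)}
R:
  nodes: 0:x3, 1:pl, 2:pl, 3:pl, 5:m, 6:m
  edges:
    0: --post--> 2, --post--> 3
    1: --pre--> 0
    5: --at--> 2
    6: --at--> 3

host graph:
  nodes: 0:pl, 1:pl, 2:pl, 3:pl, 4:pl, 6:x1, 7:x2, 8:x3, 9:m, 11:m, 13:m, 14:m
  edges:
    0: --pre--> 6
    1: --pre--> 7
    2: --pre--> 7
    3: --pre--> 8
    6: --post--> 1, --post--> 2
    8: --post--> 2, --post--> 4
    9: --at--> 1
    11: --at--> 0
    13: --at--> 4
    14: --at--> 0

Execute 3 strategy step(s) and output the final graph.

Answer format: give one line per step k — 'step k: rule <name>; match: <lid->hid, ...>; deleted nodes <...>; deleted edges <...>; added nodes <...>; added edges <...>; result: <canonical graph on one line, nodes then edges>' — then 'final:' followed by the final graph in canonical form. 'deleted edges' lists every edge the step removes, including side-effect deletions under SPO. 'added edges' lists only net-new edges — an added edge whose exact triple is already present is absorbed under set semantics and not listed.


step 1: rule r1; match: 0->6, 1->0, 2->1, 3->2, 4->11; deleted nodes 11; deleted edges (11,0,at); added nodes 15, 16; added edges (15,1,at); (16,2,at); result: nodes: 0:pl, 1:pl, 2:pl, 3:pl, 4:pl, 6:x1, 7:x2, 8:x3, 9:m, 13:m, 14:m, 15:m, 16:m edges: (0,6,pre); (1,7,pre); (2,7,pre); (3,8,pre); (6,1,post); (6,2,post); (8,2,post); (8,4,post); (9,1,at); (13,4,at); (14,0,at); (15,1,at); (16,2,at)
step 2: rule r1; match: 0->6, 1->0, 2->1, 3->2, 4->14; deleted nodes 14; deleted edges (14,0,at); added nodes 17, 18; added edges (17,1,at); (18,2,at); result: nodes: 0:pl, 1:pl, 2:pl, 3:pl, 4:pl, 6:x1, 7:x2, 8:x3, 9:m, 13:m, 15:m, 16:m, 17:m, 18:m edges: (0,6,pre); (1,7,pre); (2,7,pre); (3,8,pre); (6,1,post); (6,2,post); (8,2,post); (8,4,post); (9,1,at); (13,4,at); (15,1,at); (16,2,at); (17,1,at); (18,2,at)
step 3: rule r2; match: 0->7, 1->1, 2->2, 3->9, 4->16; deleted nodes 9, 16; deleted edges (9,1,at); (16,2,at); added nodes (none); added edges (none); result: nodes: 0:pl, 1:pl, 2:pl, 3:pl, 4:pl, 6:x1, 7:x2, 8:x3, 13:m, 15:m, 17:m, 18:m edges: (0,6,pre); (1,7,pre); (2,7,pre); (3,8,pre); (6,1,post); (6,2,post); (8,2,post); (8,4,post); (13,4,at); (15,1,at); (17,1,at); (18,2,at)
final:
nodes: 0:pl, 1:pl, 2:pl, 3:pl, 4:pl, 6:x1, 7:x2, 8:x3, 13:m, 15:m, 17:m, 18:m
edges: (0,6,pre); (1,7,pre); (2,7,pre); (3,8,pre); (6,1,post); (6,2,post); (8,2,post); (8,4,post); (13,4,at); (15,1,at); (17,1,at); (18,2,at)


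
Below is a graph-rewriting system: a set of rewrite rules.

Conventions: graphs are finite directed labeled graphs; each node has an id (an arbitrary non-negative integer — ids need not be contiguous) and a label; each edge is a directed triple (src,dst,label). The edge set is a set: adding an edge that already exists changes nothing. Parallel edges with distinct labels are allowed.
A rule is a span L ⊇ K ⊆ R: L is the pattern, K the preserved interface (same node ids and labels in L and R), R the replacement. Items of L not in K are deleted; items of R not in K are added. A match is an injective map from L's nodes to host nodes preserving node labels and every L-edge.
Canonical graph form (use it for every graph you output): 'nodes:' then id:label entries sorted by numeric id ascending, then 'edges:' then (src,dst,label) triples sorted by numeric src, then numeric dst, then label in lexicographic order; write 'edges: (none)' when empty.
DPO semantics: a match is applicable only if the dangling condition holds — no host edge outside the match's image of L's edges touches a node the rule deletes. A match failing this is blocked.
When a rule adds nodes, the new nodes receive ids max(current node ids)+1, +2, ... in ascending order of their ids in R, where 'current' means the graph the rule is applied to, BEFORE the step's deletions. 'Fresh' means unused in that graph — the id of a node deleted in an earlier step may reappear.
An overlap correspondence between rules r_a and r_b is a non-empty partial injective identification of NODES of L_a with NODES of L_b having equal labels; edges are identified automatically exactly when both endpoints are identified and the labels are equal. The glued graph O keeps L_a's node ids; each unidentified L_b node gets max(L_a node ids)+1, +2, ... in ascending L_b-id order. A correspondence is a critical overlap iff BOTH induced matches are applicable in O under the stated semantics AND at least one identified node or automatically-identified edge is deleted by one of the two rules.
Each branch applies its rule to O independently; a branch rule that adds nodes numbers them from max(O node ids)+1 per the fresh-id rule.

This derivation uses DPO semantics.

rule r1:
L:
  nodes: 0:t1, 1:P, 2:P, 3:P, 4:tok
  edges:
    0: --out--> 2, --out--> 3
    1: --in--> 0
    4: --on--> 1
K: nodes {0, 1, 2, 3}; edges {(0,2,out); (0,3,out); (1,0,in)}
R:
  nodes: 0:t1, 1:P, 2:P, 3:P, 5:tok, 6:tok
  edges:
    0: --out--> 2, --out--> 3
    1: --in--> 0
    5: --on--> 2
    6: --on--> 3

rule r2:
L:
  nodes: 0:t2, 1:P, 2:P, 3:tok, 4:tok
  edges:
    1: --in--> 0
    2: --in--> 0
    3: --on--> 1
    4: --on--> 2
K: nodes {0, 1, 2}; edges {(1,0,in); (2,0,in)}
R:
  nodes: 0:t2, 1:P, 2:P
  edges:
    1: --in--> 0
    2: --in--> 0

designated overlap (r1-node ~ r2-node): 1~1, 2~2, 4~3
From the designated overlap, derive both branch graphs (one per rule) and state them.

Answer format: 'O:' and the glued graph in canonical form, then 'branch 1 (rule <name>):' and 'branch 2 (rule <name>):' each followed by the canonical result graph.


O:
nodes: 0:t1, 1:P, 2:P, 3:P, 4:tok, 5:t2, 6:tok
edges: (0,2,out); (0,3,out); (1,0,in); (1,5,in); (2,5,in); (4,1,on); (6,2,on)
branch 1 (rule r1):
nodes: 0:t1, 1:P, 2:P, 3:P, 5:t2, 6:tok, 7:tok, 8:tok
edges: (0,2,out); (0,3,out); (1,0,in); (1,5,in); (2,5,in); (6,2,on); (7,2,on); (8,3,on)
branch 2 (rule r2):
nodes: 0:t1, 1:P, 2:P, 3:P, 5:t2
edges: (0,2,out); (0,3,out); (1,0,in); (1,5,in); (2,5,in)


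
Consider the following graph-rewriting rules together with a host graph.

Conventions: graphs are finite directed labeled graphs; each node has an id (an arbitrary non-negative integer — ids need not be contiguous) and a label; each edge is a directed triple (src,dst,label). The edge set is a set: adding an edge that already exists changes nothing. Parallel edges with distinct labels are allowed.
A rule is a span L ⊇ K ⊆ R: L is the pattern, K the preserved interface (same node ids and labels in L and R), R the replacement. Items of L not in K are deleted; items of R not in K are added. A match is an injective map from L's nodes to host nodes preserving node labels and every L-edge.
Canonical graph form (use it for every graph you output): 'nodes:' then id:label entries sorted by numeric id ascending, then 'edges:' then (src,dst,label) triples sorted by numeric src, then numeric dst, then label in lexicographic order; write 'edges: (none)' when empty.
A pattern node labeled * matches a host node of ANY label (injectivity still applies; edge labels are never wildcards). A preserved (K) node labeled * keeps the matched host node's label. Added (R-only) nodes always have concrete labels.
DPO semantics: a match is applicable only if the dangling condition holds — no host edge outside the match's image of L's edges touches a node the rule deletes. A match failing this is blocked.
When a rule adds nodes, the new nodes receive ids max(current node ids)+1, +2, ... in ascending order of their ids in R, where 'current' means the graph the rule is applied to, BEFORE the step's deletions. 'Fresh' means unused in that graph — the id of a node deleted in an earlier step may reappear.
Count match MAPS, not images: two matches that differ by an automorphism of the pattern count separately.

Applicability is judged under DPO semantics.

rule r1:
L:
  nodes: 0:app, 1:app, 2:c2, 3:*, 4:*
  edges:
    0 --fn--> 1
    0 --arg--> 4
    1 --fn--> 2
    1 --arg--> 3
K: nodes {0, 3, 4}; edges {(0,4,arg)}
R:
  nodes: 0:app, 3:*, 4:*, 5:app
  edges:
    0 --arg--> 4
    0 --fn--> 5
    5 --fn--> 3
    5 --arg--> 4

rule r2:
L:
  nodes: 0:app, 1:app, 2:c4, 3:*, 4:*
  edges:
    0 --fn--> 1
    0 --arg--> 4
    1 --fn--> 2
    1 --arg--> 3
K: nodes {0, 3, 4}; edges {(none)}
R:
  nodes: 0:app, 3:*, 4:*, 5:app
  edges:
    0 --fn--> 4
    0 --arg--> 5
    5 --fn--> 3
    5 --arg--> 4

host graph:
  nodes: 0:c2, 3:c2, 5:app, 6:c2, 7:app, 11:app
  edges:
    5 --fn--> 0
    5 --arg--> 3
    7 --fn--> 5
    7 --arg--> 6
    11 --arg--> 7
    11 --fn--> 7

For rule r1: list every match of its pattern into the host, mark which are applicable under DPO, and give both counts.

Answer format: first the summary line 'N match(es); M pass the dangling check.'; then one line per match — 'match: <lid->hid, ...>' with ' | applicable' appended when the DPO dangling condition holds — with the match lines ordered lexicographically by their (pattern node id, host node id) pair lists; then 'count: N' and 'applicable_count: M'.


1 match(es); 1 pass the dangling check.
match: 0->7, 1->5, 2->0, 3->3, 4->6 | applicable
count: 1
applicable_count: 1


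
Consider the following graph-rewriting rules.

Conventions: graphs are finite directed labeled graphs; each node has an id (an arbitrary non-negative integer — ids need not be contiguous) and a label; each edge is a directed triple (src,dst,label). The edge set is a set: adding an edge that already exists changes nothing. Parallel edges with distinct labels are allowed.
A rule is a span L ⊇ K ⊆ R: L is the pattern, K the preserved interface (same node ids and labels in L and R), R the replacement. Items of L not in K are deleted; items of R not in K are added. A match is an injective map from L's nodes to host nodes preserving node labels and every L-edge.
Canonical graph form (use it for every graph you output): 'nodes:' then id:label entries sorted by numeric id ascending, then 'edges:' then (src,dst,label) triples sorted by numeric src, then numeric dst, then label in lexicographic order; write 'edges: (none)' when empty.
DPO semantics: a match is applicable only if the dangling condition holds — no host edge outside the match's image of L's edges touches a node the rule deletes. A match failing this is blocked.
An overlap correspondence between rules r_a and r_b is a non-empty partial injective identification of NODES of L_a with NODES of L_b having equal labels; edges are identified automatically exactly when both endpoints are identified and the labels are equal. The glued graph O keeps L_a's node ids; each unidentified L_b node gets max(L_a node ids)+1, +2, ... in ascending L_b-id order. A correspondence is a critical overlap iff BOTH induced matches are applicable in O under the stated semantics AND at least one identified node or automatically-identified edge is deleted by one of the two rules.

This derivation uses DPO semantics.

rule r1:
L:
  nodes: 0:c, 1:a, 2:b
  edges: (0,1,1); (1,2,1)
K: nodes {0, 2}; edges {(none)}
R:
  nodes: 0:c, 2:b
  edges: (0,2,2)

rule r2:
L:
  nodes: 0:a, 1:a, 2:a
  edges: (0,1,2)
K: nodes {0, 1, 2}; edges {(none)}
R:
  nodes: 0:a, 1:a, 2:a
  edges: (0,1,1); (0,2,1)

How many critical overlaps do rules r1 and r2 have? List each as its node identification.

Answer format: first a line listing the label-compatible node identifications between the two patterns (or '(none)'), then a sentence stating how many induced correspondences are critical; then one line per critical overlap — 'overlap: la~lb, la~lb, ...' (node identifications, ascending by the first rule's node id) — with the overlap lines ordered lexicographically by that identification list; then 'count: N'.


label-compatible node identifications between L(r1) and L(r2): 1~0, 1~1, 1~2
1 of the induced correspondences is a critical overlap of r1 and r2.
overlap: 1~2
count: 1


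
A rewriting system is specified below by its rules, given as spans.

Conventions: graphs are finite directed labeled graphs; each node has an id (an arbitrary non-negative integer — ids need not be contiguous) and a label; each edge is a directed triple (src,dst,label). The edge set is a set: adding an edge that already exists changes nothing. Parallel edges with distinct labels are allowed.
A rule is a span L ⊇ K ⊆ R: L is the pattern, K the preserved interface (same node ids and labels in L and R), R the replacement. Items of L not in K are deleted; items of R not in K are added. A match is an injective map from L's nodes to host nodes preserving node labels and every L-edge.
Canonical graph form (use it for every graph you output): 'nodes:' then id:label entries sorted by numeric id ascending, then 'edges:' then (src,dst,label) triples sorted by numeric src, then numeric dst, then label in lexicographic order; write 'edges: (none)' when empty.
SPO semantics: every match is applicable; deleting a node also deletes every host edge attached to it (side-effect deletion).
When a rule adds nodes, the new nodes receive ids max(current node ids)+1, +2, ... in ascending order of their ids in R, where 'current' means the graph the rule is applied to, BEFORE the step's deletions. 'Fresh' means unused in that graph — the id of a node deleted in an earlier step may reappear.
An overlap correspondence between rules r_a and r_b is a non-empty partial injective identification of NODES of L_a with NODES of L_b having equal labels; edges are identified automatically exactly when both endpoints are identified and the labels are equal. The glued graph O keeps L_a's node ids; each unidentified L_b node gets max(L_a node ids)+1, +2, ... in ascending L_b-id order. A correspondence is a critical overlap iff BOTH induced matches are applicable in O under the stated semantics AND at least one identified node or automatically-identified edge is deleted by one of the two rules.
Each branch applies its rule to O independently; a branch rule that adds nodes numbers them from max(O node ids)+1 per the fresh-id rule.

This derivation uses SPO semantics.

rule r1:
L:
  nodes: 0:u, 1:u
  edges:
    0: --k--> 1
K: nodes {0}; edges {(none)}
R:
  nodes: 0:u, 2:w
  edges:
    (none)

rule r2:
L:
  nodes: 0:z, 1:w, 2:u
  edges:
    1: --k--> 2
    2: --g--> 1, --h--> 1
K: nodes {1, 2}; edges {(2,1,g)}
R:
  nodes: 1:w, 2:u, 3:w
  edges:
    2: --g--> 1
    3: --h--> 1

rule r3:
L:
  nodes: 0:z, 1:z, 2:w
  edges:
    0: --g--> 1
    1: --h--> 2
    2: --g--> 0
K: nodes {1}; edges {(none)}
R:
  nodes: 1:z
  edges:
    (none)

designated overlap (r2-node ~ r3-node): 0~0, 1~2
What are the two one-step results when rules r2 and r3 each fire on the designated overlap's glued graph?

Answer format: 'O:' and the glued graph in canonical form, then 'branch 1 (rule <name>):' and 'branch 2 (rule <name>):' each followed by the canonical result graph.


O:
nodes: 0:z, 1:w, 2:u, 3:z
edges: (0,3,g); (1,0,g); (1,2,k); (2,1,g); (2,1,h); (3,1,h)
branch 1 (rule r2):
nodes: 1:w, 2:u, 3:z, 4:w
edges: (2,1,g); (3,1,h); (4,1,h)
branch 2 (rule r3):
nodes: 2:u, 3:z
edges: (none)


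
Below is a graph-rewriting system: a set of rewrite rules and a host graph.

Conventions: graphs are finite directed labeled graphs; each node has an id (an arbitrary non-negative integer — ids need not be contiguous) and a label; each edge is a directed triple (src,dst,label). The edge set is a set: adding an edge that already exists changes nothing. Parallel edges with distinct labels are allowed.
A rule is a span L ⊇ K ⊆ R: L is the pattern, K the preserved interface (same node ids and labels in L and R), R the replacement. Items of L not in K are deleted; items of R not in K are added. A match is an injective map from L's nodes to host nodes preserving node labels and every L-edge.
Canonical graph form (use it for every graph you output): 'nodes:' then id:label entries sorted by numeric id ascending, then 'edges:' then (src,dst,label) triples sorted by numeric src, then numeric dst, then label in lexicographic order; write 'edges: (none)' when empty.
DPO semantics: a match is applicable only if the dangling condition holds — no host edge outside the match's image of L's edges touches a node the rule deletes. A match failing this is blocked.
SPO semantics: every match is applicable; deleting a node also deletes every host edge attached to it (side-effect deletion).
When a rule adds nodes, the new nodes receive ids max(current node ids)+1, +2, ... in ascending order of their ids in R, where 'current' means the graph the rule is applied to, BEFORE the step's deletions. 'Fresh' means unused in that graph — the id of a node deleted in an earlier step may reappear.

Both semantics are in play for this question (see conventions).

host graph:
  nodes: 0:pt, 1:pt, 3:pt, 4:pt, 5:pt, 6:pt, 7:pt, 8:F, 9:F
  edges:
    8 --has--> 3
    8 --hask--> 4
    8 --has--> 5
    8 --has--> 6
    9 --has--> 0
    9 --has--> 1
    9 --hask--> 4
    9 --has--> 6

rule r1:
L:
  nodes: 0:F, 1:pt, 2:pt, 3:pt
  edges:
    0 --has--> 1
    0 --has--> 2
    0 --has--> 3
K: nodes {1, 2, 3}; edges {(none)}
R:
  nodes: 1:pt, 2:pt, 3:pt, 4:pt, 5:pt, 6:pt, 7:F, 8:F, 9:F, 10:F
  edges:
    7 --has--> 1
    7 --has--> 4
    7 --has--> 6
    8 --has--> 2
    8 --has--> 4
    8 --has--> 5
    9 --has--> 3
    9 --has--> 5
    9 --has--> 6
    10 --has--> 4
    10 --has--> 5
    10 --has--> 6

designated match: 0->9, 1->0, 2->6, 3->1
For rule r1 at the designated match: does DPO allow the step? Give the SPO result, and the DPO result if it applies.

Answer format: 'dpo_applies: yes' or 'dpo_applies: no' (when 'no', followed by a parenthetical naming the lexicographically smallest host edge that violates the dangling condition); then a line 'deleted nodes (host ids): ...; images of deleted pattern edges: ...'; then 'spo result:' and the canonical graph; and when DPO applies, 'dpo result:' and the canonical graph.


dpo_applies: no
(the rule deletes node 9, which keeps host edge (9,4,hask) outside the match image — the dangling condition fails, DPO blocks; SPO proceeds and side-deletes such edges)
deleted nodes (host ids): 9; images of deleted pattern edges: (9,0,has); (9,1,has); (9,6,has)
spo result:
nodes: 0:pt, 1:pt, 3:pt, 4:pt, 5:pt, 6:pt, 7:pt, 8:F, 10:pt, 11:pt, 12:pt, 13:F, 14:F, 15:F, 16:F
edges: (8,3,has); (8,4,hask); (8,5,has); (8,6,has); (13,0,has); (13,10,has); (13,12,has); (14,6,has); (14,10,has); (14,11,has); (15,1,has); (15,11,has); (15,12,has); (16,10,has); (16,11,has); (16,12,has)


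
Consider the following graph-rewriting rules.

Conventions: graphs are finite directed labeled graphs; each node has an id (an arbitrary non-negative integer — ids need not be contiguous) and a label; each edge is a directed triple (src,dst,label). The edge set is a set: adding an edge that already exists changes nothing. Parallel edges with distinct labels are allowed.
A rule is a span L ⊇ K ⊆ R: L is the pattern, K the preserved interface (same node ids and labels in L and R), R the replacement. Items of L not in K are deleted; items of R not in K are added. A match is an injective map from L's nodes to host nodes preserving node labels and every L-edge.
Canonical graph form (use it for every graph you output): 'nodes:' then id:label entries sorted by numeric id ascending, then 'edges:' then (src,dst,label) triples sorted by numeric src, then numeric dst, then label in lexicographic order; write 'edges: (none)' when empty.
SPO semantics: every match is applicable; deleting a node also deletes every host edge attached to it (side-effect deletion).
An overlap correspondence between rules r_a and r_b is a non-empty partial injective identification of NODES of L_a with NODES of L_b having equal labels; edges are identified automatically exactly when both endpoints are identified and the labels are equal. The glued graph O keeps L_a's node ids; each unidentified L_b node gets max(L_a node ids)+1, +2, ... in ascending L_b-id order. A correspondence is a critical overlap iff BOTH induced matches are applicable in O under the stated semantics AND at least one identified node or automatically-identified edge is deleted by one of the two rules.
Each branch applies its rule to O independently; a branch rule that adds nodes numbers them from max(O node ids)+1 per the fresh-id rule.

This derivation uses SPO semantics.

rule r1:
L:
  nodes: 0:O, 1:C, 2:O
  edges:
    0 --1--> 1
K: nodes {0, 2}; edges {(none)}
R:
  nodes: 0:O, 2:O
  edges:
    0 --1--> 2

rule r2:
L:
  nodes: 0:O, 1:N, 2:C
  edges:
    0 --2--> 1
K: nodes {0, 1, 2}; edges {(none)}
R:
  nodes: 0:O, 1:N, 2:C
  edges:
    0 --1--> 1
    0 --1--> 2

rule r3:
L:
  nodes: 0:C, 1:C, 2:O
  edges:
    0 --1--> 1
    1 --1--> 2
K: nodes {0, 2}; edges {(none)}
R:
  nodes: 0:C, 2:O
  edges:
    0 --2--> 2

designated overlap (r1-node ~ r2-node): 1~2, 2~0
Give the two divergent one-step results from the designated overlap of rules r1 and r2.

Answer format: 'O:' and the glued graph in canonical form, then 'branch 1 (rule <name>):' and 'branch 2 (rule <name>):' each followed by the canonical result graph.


O:
nodes: 0:O, 1:C, 2:O, 3:N
edges: (0,1,1); (2,3,2)
branch 1 (rule r1):
nodes: 0:O, 2:O, 3:N
edges: (0,2,1); (2,3,2)
branch 2 (rule r2):
nodes: 0:O, 1:C, 2:O, 3:N
edges: (0,1,1); (2,1,1); (2,3,1)
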